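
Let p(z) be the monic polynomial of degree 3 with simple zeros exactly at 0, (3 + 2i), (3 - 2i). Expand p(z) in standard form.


The polynomial is p(z) = ∏_{α ∈ S} (z − α), where S = {0, (3 + 2i), (3 - 2i)}.
Expanding the product yields: p(z) = z^3 -6·z^2 + 13·z.
Note conjugate pairs combine to real quadratics: (z − (3+2i))(z − (3−2i)) = z² − 6z + 13.
The resulting polynomial has degree 3 and real coefficients as required.

p(z) = z^3 -6·z^2 + 13·z.


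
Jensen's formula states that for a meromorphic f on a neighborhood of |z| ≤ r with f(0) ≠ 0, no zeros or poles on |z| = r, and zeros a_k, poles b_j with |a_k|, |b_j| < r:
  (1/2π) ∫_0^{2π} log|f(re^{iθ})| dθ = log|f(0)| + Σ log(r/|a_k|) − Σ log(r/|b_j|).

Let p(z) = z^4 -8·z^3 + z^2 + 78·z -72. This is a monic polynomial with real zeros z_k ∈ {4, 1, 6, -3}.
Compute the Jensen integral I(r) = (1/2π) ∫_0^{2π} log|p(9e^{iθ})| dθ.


Zeros: -3, 1, 4, 6; r = 9.
Inside |z| < r: -3, 1, 4, 6. Outside (|z| ≥ r): ∅.
p(0) = -72, so log|p(0)| = log(72) = 4.2767.
Apply Jensen: I(r) = log|p(0)| + Σ_k log(r/|z_k|), summed over zeros inside |z| < r.
  log(r/|z_k|) for z_k = 4: log(9/4) = 0.8109
  log(r/|z_k|) for z_k = 1: log(9/1) = 2.1972
  log(r/|z_k|) for z_k = 6: log(9/6) = 0.4055
  log(r/|z_k|) for z_k = -3: log(9/3) = 1.0986
Sum over inside zeros: 4.5122.
I(r) = log|p(0)| + (inside sum) = 4.2767 + 4.5122 = 8.7889.
Closed form (all zeros inside, monic): I(r) = n·log(r) = 4·log(9) = 8.7889. ✓

I(r) ≈ 8.7889.


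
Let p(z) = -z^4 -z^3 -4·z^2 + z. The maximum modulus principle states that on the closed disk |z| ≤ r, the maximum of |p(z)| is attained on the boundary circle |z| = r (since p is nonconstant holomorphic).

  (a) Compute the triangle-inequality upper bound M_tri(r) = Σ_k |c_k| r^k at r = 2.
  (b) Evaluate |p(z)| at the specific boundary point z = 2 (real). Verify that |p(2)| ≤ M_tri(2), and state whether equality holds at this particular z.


Coefficients: c_0 = 0, c_1 = 1, c_2 = -4, c_3 = -1, c_4 = -1. Radius r = 2.
Part (a). Triangle bound: M_tri(r) = Σ_k |c_k| r^k
  = |0|·2^0 + |1|·2^1 + |-4|·2^2 + |-1|·2^3 + |-1|·2^4
  = 0 + 2 + 16 + 8 + 16 = 42.
This bounds M(r) := max_{|z|=r} |p(z)| from above; equality holds iff all terms c_k z^k can be made to align in phase at a single z on |z|=r.
Part (b). At z = 2 (real, on the circle |z| = r):
  p(2) = (0)·2^0 + (1)·2^1 + (-4)·2^2 + (-1)·2^3 + (-1)·2^4 = -38.
  |p(2)| = 38.
Check: |p(2)| = 38 ≤ 42 = M_tri(2). ✓ Equality does not hold at z = 2 (the coefficients have mixed signs, so the terms do not all align in phase there).

M_tri(2) = 42; |p(2)| = 38; equality at z=2: no.


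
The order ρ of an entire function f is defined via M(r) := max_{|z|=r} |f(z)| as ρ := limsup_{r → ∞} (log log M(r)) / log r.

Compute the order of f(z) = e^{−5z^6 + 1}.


|e^{−5z^6 + 1}| = e^{Re(-5·z^6) + 1} ≤ e^{5|z|^6 + 1} = e^{5r^6 + 1} on |z| = r, so ρ ≤ 6. Choosing z on |z|=r so that -5·z^6 is real positive (always possible by picking arg z appropriately) gives |f(z)| = e^{5r^6 + 1}, matching the bound. The additive constant 1 does not affect log log M(r) ~ 6·log r. Hence ρ = 6.
Therefore ρ = 6.

Order ρ = 6.


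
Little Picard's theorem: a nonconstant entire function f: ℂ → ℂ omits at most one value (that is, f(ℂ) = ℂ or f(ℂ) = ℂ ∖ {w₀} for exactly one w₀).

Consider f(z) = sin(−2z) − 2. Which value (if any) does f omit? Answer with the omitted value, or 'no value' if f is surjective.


Little Picard bounds the complement of f(ℂ) to at most one point.
sin is entire and surjective onto ℂ: for every w ∈ ℂ, sin(ζ) = w has a solution ζ ∈ ℂ (e.g., via the complex inverse arcsin). With ζ = −2z this gives z = ζ/(-2). Then 1·sin(−2z) takes every value in 1·ℂ = ℂ, and adding -2 is a bijection of ℂ. So f is surjective and omits no value. (Note: only on the real line is sin bounded by [−1, 1].)

Omitted value: no value.


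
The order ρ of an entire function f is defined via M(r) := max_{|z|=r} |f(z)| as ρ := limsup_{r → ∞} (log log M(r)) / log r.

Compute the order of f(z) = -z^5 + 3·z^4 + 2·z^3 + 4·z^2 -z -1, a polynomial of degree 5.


|f(z)| ≤ Σ|c_k|·r^k = O(r^5) as r → ∞. Polynomial growth is O(e^{r^ε}) for every ε > 0 (since r^5/e^{r^ε} → 0), so ρ ≤ ε for all ε > 0, i.e. ρ = 0. Every nonconstant polynomial has order 0.
Therefore ρ = 0.

Order ρ = 0.


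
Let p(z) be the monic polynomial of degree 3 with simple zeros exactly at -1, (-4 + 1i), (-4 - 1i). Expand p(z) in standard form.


The polynomial is p(z) = ∏_{α ∈ S} (z − α), where S = {-1, (-4 + 1i), (-4 - 1i)}.
Expanding the product yields: p(z) = z^3 + 9·z^2 + 25·z + 17.
Note conjugate pairs combine to real quadratics: (z − (-4+1i))(z − (-4−1i)) = z² + 8z + 17.
The resulting polynomial has degree 3 and real coefficients as required.

p(z) = z^3 + 9·z^2 + 25·z + 17.


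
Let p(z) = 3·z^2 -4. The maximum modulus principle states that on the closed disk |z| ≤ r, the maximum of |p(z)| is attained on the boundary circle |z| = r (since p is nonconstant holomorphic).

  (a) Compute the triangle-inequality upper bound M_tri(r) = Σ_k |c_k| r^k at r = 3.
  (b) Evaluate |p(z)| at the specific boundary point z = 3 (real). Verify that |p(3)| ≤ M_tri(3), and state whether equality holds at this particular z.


Coefficients: c_0 = -4, c_1 = 0, c_2 = 3. Radius r = 3.
Part (a). Triangle bound: M_tri(r) = Σ_k |c_k| r^k
  = |-4|·3^0 + |0|·3^1 + |3|·3^2
  = 4 + 0 + 27 = 31.
This bounds M(r) := max_{|z|=r} |p(z)| from above; equality holds iff all terms c_k z^k can be made to align in phase at a single z on |z|=r.
Part (b). At z = 3 (real, on the circle |z| = r):
  p(3) = (-4)·3^0 + (0)·3^1 + (3)·3^2 = 23.
  |p(3)| = 23.
Check: |p(3)| = 23 ≤ 31 = M_tri(3). ✓ Equality does not hold at z = 3 (the coefficients have mixed signs, so the terms do not all align in phase there).

M_tri(3) = 31; |p(3)| = 23; equality at z=3: no.


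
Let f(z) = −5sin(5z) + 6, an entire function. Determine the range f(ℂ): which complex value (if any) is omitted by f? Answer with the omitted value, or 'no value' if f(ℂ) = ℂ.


Little Picard bounds the complement of f(ℂ) to at most one point.
sin is entire and surjective onto ℂ: for every w ∈ ℂ, sin(ζ) = w has a solution ζ ∈ ℂ (e.g., via the complex inverse arcsin). With ζ = 5z this gives z = ζ/(5). Then -5·sin(5z) takes every value in -5·ℂ = ℂ, and adding 6 is a bijection of ℂ. So f is surjective and omits no value. (Note: only on the real line is sin bounded by [−1, 1].)

Omitted value: no value.


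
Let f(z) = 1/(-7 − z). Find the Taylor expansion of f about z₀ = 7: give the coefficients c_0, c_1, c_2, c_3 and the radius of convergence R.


Let w = z − z₀, so z = z₀ + w.
Then -7 − z = -7 − (z₀ + w) = (-7 − z₀) − w = -14 − w.
f(z) = 1/(-14 − w) = (1/(-14)) · 1/(1 − w/(-14)) = Σ_{n≥0} w^n / (-14)^(n+1).
So c_n = 1/(-14)^(n+1):
  c_0 = 1/(-14)^1 = -1/14.
  c_1 = 1/(-14)^2 = 1/196.
  c_2 = 1/(-14)^3 = -1/2744.
  c_3 = 1/(-14)^4 = 1/38416.
The series is valid for |w/d| < 1, i.e. |z − z₀| < |d|.
Radius of convergence: R = |-7 − z₀| = |-14| = 14 (distance from z₀ to the singularity z = -7).

c_0 = -1/14, c_1 = 1/196, c_2 = -1/2744, c_3 = 1/38416; R = 14.


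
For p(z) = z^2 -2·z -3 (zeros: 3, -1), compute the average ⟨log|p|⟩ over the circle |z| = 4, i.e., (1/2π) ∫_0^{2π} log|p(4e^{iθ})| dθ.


Zeros: -1, 3; r = 4.
Inside |z| < r: -1, 3. Outside (|z| ≥ r): ∅.
p(0) = -3, so log|p(0)| = log(3) = 1.0986.
Apply Jensen: I(r) = log|p(0)| + Σ_k log(r/|z_k|), summed over zeros inside |z| < r.
  log(r/|z_k|) for z_k = 3: log(4/3) = 0.2877
  log(r/|z_k|) for z_k = -1: log(4/1) = 1.3863
Sum over inside zeros: 1.6740.
I(r) = log|p(0)| + (inside sum) = 1.0986 + 1.6740 = 2.7726.
Closed form (all zeros inside, monic): I(r) = n·log(r) = 2·log(4) = 2.7726. ✓

I(r) ≈ 2.7726.


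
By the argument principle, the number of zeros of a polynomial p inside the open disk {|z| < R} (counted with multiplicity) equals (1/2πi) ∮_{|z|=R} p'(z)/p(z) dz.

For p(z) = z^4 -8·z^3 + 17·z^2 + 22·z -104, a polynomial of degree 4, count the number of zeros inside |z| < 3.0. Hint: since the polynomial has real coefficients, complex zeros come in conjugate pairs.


The zeros of p are: (3 + 2i), (3 - 2i), 4, -2.
Their magnitudes are: 3.606, 3.606, 4, 2.
Zeros with |z| < R = 3.0: -2.
Count = 1.
By the argument principle, (1/2πi) ∮_{|z|=R} p'(z)/p(z) dz equals exactly this count.

Number of zeros inside |z| < 3.0: 1.


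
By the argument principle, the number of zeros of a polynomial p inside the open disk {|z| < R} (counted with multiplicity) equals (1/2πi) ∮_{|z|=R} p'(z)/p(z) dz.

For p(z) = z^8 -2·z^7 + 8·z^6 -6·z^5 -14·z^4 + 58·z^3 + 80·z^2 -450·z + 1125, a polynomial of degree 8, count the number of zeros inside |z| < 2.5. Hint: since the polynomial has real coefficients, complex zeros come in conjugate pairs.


The zeros of p are: (-2 + 1i), (-2 - 1i), (1 + 2i), (1 - 2i), (2 + 1i), (2 - 1i), (0 + 3i), (0 - 3i).
Their magnitudes are: 2.236, 2.236, 2.236, 2.236, 2.236, 2.236, 3, 3.
Zeros with |z| < R = 2.5: (-2 + 1i), (-2 - 1i), (1 + 2i), (1 - 2i), (2 + 1i), (2 - 1i).
Count = 6.
By the argument principle, (1/2πi) ∮_{|z|=R} p'(z)/p(z) dz equals exactly this count.

Number of zeros inside |z| < 2.5: 6.


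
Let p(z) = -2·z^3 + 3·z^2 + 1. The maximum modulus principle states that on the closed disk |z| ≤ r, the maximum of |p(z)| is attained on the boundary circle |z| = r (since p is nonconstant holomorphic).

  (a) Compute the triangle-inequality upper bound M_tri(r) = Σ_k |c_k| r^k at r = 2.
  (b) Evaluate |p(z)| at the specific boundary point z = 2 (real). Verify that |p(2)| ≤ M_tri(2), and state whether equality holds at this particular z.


Coefficients: c_0 = 1, c_1 = 0, c_2 = 3, c_3 = -2. Radius r = 2.
Part (a). Triangle bound: M_tri(r) = Σ_k |c_k| r^k
  = |1|·2^0 + |0|·2^1 + |3|·2^2 + |-2|·2^3
  = 1 + 0 + 12 + 16 = 29.
This bounds M(r) := max_{|z|=r} |p(z)| from above; equality holds iff all terms c_k z^k can be made to align in phase at a single z on |z|=r.
Part (b). At z = 2 (real, on the circle |z| = r):
  p(2) = (1)·2^0 + (0)·2^1 + (3)·2^2 + (-2)·2^3 = -3.
  |p(2)| = 3.
Check: |p(2)| = 3 ≤ 29 = M_tri(2). ✓ Equality does not hold at z = 2 (the coefficients have mixed signs, so the terms do not all align in phase there).

M_tri(2) = 29; |p(2)| = 3; equality at z=2: no.


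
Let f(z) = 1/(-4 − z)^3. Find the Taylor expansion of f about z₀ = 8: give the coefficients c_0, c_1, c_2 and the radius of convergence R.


Let w = z − z₀, so z = z₀ + w.
Then -4 − z = -4 − (z₀ + w) = (-4 − z₀) − w = -12 − w.
f(z) = 1/(-12 − w)^3 = (1/(-12)^3) · (1 − w/(-12))^{−3}.
By the binomial series (1−u)^{−3} = Σ_{n≥0} C(n+2, 2) u^n for |u|<1, with u = w/(-12):
  c_n = C(n+2, 2) / (-12)^(n+3).
  c_0 = 1/(-12)^3 = -1/1728.
  c_1 = 3/(-12)^4 = 1/6912.
  c_2 = 6/(-12)^5 = -1/41472.
The series is valid for |w/d| < 1, i.e. |z − z₀| < |d|.
Radius of convergence: R = |-4 − z₀| = |-12| = 12 (distance from z₀ to the singularity z = -4).

c_0 = -1/1728, c_1 = 1/6912, c_2 = -1/41472; R = 12.


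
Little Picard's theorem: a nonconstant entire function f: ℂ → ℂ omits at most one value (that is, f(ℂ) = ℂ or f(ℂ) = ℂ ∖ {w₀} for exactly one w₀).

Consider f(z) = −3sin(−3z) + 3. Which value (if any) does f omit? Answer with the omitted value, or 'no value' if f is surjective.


Little Picard bounds the complement of f(ℂ) to at most one point.
sin is entire and surjective onto ℂ: for every w ∈ ℂ, sin(ζ) = w has a solution ζ ∈ ℂ (e.g., via the complex inverse arcsin). With ζ = −3z this gives z = ζ/(-3). Then -3·sin(−3z) takes every value in -3·ℂ = ℂ, and adding 3 is a bijection of ℂ. So f is surjective and omits no value. (Note: only on the real line is sin bounded by [−1, 1].)

Omitted value: no value.


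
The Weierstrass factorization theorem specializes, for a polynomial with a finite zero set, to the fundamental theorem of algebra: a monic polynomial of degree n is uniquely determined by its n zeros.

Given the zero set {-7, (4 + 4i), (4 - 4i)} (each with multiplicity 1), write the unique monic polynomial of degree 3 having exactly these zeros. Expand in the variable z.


The polynomial is p(z) = ∏_{α ∈ S} (z − α), where S = {-7, (4 + 4i), (4 - 4i)}.
Expanding the product yields: p(z) = z^3 -z^2 -24·z + 224.
Note conjugate pairs combine to real quadratics: (z − (4+4i))(z − (4−4i)) = z² − 8z + 32.
The resulting polynomial has degree 3 and real coefficients as required.

p(z) = z^3 -z^2 -24·z + 224.


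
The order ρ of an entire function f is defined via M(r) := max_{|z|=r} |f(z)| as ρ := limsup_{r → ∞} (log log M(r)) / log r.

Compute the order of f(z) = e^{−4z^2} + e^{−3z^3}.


Each summand is entire of order 2 and 3 respectively (as in the single-exponential case). The order of a sum is at most the max of the orders, so ρ ≤ 3. For the lower bound: on |z|=r choose arg z so that -3z^3 is real positive; then |e^{-3z^3}| = e^{3r^3} while |e^{-4z^2}| ≤ e^{4r^2} = o(e^{3r^3}). So |f| ≥ e^{3r^3}(1 − o(1)) and ρ ≥ 3. Hence ρ = max(2, 3) = 3.
Therefore ρ = 3.

Order ρ = 3.


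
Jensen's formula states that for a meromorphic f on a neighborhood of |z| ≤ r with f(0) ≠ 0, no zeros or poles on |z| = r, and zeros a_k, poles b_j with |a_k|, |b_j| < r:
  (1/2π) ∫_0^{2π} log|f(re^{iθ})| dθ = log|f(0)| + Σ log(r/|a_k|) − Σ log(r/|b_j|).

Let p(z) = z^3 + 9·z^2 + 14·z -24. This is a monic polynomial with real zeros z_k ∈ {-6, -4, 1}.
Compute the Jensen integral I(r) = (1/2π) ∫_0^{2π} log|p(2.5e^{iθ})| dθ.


Zeros: -6, -4, 1; r = 2.5.
Inside |z| < r: 1. Outside (|z| ≥ r): -6, -4.
p(0) = -24, so log|p(0)| = log(24) = 3.1781.
Apply Jensen: I(r) = log|p(0)| + Σ_k log(r/|z_k|), summed over zeros inside |z| < r.
  log(r/|z_k|) for z_k = 1: log(2.5/1) = 0.9163
  Outside zeros (-6, -4) contribute nothing to the Jensen sum.
Sum over inside zeros: 0.9163.
I(r) = log|p(0)| + (inside sum) = 3.1781 + 0.9163 = 4.0943.
Note: since some zeros are outside |z| ≤ r, the simplified n·log(r) form does NOT apply — only the inside zeros contribute.

I(r) ≈ 4.0943.


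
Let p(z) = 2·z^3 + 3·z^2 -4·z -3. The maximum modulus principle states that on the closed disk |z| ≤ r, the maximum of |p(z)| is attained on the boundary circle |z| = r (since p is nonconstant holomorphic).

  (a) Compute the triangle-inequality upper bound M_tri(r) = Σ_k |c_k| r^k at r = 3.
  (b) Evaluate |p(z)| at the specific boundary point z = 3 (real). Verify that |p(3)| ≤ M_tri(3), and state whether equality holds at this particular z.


Coefficients: c_0 = -3, c_1 = -4, c_2 = 3, c_3 = 2. Radius r = 3.
Part (a). Triangle bound: M_tri(r) = Σ_k |c_k| r^k
  = |-3|·3^0 + |-4|·3^1 + |3|·3^2 + |2|·3^3
  = 3 + 12 + 27 + 54 = 96.
This bounds M(r) := max_{|z|=r} |p(z)| from above; equality holds iff all terms c_k z^k can be made to align in phase at a single z on |z|=r.
Part (b). At z = 3 (real, on the circle |z| = r):
  p(3) = (-3)·3^0 + (-4)·3^1 + (3)·3^2 + (2)·3^3 = 66.
  |p(3)| = 66.
Check: |p(3)| = 66 ≤ 96 = M_tri(3). ✓ Equality does not hold at z = 3 (the coefficients have mixed signs, so the terms do not all align in phase there).

M_tri(3) = 96; |p(3)| = 66; equality at z=3: no.


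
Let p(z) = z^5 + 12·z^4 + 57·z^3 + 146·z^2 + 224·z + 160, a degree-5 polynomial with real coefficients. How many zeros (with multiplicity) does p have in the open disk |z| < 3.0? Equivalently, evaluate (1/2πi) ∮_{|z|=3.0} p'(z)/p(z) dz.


The zeros of p are: (-1 + 2i), (-1 - 2i), -4, -2, -4.
Their magnitudes are: 2.236, 2.236, 4, 2, 4.
Zeros with |z| < R = 3.0: (-1 + 2i), (-1 - 2i), -2.
Count = 3.
By the argument principle, (1/2πi) ∮_{|z|=R} p'(z)/p(z) dz equals exactly this count.

Number of zeros inside |z| < 3.0: 3.


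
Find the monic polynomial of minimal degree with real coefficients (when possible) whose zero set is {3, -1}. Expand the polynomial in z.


The polynomial is p(z) = ∏_{α ∈ S} (z − α), where S = {3, -1}.
Expanding the product yields: p(z) = z^2 -2·z -3.
The resulting polynomial has degree 2 and real coefficients as required.

p(z) = z^2 -2·z -3.


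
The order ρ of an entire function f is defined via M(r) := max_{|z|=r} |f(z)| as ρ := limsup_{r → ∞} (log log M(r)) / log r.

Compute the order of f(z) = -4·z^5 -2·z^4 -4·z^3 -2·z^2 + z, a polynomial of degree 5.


|f(z)| ≤ Σ|c_k|·r^k = O(r^5) as r → ∞. Polynomial growth is O(e^{r^ε}) for every ε > 0 (since r^5/e^{r^ε} → 0), so ρ ≤ ε for all ε > 0, i.e. ρ = 0. Every nonconstant polynomial has order 0.
Therefore ρ = 0.

Order ρ = 0.


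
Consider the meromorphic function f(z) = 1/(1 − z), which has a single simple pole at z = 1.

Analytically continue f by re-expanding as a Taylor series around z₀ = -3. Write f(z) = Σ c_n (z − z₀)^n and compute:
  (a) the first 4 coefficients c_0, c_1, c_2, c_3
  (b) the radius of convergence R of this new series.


Let w = z − z₀, so z = z₀ + w.
Then 1 − z = 1 − (z₀ + w) = (1 − z₀) − w = 4 − w.
f(z) = 1/(4 − w) = (1/(4)) · 1/(1 − w/(4)) = Σ_{n≥0} w^n / (4)^(n+1).
So c_n = 1/(4)^(n+1):
  c_0 = 1/(4)^1 = 1/4.
  c_1 = 1/(4)^2 = 1/16.
  c_2 = 1/(4)^3 = 1/64.
  c_3 = 1/(4)^4 = 1/256.
The series is valid for |w/d| < 1, i.e. |z − z₀| < |d|.
Radius of convergence: R = |1 − z₀| = |4| = 4 (distance from z₀ to the singularity z = 1).

c_0 = 1/4, c_1 = 1/16, c_2 = 1/64, c_3 = 1/256; R = 4.


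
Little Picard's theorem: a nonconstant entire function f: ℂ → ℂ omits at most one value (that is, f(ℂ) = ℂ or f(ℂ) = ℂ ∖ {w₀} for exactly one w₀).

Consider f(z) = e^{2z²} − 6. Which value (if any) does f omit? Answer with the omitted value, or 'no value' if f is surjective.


Little Picard bounds the complement of f(ℂ) to at most one point.
The exponent g(z) = 2z² is a nonconstant polynomial, hence surjective onto ℂ. So e^{g(z)} takes every value in {e^w : w ∈ ℂ} = ℂ ∖ {0}. Adding -6 shifts the range to ℂ ∖ {-6}. f omits exactly -6.

Omitted value: -6.


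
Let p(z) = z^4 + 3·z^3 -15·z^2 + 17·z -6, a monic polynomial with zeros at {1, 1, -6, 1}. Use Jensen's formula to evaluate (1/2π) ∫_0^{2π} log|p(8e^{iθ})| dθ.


Zeros: -6, 1, 1, 1; r = 8.
Inside |z| < r: -6, 1, 1, 1. Outside (|z| ≥ r): ∅.
p(0) = -6, so log|p(0)| = log(6) = 1.7918.
Apply Jensen: I(r) = log|p(0)| + Σ_k log(r/|z_k|), summed over zeros inside |z| < r.
  log(r/|z_k|) for z_k = 1: log(8/1) = 2.0794
  log(r/|z_k|) for z_k = 1: log(8/1) = 2.0794
  log(r/|z_k|) for z_k = -6: log(8/6) = 0.2877
  log(r/|z_k|) for z_k = 1: log(8/1) = 2.0794
Sum over inside zeros: 6.5260.
I(r) = log|p(0)| + (inside sum) = 1.7918 + 6.5260 = 8.3178.
Closed form (all zeros inside, monic): I(r) = n·log(r) = 4·log(8) = 8.3178. ✓

I(r) ≈ 8.3178.


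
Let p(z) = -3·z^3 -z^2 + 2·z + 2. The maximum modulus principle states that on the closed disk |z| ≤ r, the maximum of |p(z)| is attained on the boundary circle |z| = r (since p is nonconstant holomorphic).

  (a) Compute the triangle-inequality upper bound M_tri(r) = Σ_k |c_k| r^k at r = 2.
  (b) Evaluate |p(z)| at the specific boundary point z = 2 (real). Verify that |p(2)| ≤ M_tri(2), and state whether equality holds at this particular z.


Coefficients: c_0 = 2, c_1 = 2, c_2 = -1, c_3 = -3. Radius r = 2.
Part (a). Triangle bound: M_tri(r) = Σ_k |c_k| r^k
  = |2|·2^0 + |2|·2^1 + |-1|·2^2 + |-3|·2^3
  = 2 + 4 + 4 + 24 = 34.
This bounds M(r) := max_{|z|=r} |p(z)| from above; equality holds iff all terms c_k z^k can be made to align in phase at a single z on |z|=r.
Part (b). At z = 2 (real, on the circle |z| = r):
  p(2) = (2)·2^0 + (2)·2^1 + (-1)·2^2 + (-3)·2^3 = -22.
  |p(2)| = 22.
Check: |p(2)| = 22 ≤ 34 = M_tri(2). ✓ Equality does not hold at z = 2 (the coefficients have mixed signs, so the terms do not all align in phase there).

M_tri(2) = 34; |p(2)| = 22; equality at z=2: no.


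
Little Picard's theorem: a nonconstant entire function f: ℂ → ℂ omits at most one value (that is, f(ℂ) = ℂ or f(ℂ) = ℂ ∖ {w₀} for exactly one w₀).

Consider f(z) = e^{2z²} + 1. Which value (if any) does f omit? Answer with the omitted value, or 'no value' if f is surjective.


Little Picard bounds the complement of f(ℂ) to at most one point.
The exponent g(z) = 2z² is a nonconstant polynomial, hence surjective onto ℂ. So e^{g(z)} takes every value in {e^w : w ∈ ℂ} = ℂ ∖ {0}. Adding 1 shifts the range to ℂ ∖ {1}. f omits exactly 1.

Omitted value: 1.


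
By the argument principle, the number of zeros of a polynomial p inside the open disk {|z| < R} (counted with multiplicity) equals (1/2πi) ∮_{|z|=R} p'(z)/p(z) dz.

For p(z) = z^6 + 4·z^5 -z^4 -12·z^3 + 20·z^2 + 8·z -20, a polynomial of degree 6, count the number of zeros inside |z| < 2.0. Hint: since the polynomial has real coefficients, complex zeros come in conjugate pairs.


The zeros of p are: -1, (1 + 1i), (1 - 1i), (-3 + 1i), (-3 - 1i), 1.
Their magnitudes are: 1, 1.414, 1.414, 3.162, 3.162, 1.
Zeros with |z| < R = 2.0: -1, (1 + 1i), (1 - 1i), 1.
Count = 4.
By the argument principle, (1/2πi) ∮_{|z|=R} p'(z)/p(z) dz equals exactly this count.

Number of zeros inside |z| < 2.0: 4.


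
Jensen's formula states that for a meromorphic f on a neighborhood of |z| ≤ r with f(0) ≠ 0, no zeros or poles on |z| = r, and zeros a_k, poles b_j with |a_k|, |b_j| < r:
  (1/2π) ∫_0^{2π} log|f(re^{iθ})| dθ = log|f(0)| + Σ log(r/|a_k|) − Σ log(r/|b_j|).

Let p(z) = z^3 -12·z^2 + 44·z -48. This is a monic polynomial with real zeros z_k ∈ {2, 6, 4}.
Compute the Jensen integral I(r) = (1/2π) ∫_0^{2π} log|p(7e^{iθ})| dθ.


Zeros: 2, 4, 6; r = 7.
Inside |z| < r: 2, 4, 6. Outside (|z| ≥ r): ∅.
p(0) = -48, so log|p(0)| = log(48) = 3.8712.
Apply Jensen: I(r) = log|p(0)| + Σ_k log(r/|z_k|), summed over zeros inside |z| < r.
  log(r/|z_k|) for z_k = 2: log(7/2) = 1.2528
  log(r/|z_k|) for z_k = 6: log(7/6) = 0.1542
  log(r/|z_k|) for z_k = 4: log(7/4) = 0.5596
Sum over inside zeros: 1.9665.
I(r) = log|p(0)| + (inside sum) = 3.8712 + 1.9665 = 5.8377.
Closed form (all zeros inside, monic): I(r) = n·log(r) = 3·log(7) = 5.8377. ✓

I(r) ≈ 5.8377.


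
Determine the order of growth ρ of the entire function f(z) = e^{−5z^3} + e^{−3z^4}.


Each summand is entire of order 3 and 4 respectively (as in the single-exponential case). The order of a sum is at most the max of the orders, so ρ ≤ 4. For the lower bound: on |z|=r choose arg z so that -3z^4 is real positive; then |e^{-3z^4}| = e^{3r^4} while |e^{-5z^3}| ≤ e^{5r^3} = o(e^{3r^4}). So |f| ≥ e^{3r^4}(1 − o(1)) and ρ ≥ 4. Hence ρ = max(3, 4) = 4.
Therefore ρ = 4.

Order ρ = 4.


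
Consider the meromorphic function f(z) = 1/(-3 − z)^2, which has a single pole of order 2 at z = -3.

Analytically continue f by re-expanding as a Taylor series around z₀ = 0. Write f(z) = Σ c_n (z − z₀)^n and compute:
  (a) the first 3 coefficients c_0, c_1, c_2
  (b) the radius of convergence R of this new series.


Let w = z − z₀, so z = z₀ + w.
Then -3 − z = -3 − (z₀ + w) = (-3 − z₀) − w = -3 − w.
f(z) = 1/(-3 − w)^2 = (1/(-3)^2) · (1 − w/(-3))^{−2}.
By the binomial series (1−u)^{−2} = Σ_{n≥0} C(n+1, 1) u^n for |u|<1, with u = w/(-3):
  c_n = C(n+1, 1) / (-3)^(n+2).
  c_0 = 1/(-3)^2 = 1/9.
  c_1 = 2/(-3)^3 = -2/27.
  c_2 = 3/(-3)^4 = 1/27.
The series is valid for |w/d| < 1, i.e. |z − z₀| < |d|.
Radius of convergence: R = |-3 − z₀| = |-3| = 3 (distance from z₀ to the singularity z = -3).

c_0 = 1/9, c_1 = -2/27, c_2 = 1/27; R = 3.


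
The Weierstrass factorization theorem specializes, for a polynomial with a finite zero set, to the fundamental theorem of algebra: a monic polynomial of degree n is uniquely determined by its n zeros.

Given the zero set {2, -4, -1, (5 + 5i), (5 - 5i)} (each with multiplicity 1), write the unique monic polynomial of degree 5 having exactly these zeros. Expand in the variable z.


The polynomial is p(z) = ∏_{α ∈ S} (z − α), where S = {2, -4, -1, (5 + 5i), (5 - 5i)}.
Expanding the product yields: p(z) = z^5 -7·z^4 + 14·z^3 + 202·z^2 -220·z -400.
Note conjugate pairs combine to real quadratics: (z − (5+5i))(z − (5−5i)) = z² − 10z + 50.
The resulting polynomial has degree 5 and real coefficients as required.

p(z) = z^5 -7·z^4 + 14·z^3 + 202·z^2 -220·z -400.


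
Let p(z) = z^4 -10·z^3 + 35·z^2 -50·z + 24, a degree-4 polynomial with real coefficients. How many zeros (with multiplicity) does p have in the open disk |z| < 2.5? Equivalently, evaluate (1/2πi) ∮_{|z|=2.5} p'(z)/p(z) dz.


The zeros of p are: 2, 1, 3, 4.
Their magnitudes are: 2, 1, 3, 4.
Zeros with |z| < R = 2.5: 2, 1.
Count = 2.
By the argument principle, (1/2πi) ∮_{|z|=R} p'(z)/p(z) dz equals exactly this count.

Number of zeros inside |z| < 2.5: 2.


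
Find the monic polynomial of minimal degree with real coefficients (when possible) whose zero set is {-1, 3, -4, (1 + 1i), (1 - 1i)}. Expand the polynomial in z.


The polynomial is p(z) = ∏_{α ∈ S} (z − α), where S = {-1, 3, -4, (1 + 1i), (1 - 1i)}.
Expanding the product yields: p(z) = z^5 -13·z^3 + 14·z^2 + 2·z -24.
Note conjugate pairs combine to real quadratics: (z − (1+1i))(z − (1−1i)) = z² − 2z + 2.
The resulting polynomial has degree 5 and real coefficients as required.

p(z) = z^5 -13·z^3 + 14·z^2 + 2·z -24.


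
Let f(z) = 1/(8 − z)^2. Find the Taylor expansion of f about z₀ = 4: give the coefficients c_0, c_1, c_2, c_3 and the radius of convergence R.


Let w = z − z₀, so z = z₀ + w.
Then 8 − z = 8 − (z₀ + w) = (8 − z₀) − w = 4 − w.
f(z) = 1/(4 − w)^2 = (1/(4)^2) · (1 − w/(4))^{−2}.
By the binomial series (1−u)^{−2} = Σ_{n≥0} C(n+1, 1) u^n for |u|<1, with u = w/(4):
  c_n = C(n+1, 1) / (4)^(n+2).
  c_0 = 1/(4)^2 = 1/16.
  c_1 = 2/(4)^3 = 1/32.
  c_2 = 3/(4)^4 = 3/256.
  c_3 = 4/(4)^5 = 1/256.
The series is valid for |w/d| < 1, i.e. |z − z₀| < |d|.
Radius of convergence: R = |8 − z₀| = |4| = 4 (distance from z₀ to the singularity z = 8).

c_0 = 1/16, c_1 = 1/32, c_2 = 3/256, c_3 = 1/256; R = 4.


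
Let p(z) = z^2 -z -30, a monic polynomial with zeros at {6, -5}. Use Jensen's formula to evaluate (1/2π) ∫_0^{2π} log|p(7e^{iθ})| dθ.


Zeros: -5, 6; r = 7.
Inside |z| < r: -5, 6. Outside (|z| ≥ r): ∅.
p(0) = -30, so log|p(0)| = log(30) = 3.4012.
Apply Jensen: I(r) = log|p(0)| + Σ_k log(r/|z_k|), summed over zeros inside |z| < r.
  log(r/|z_k|) for z_k = 6: log(7/6) = 0.1542
  log(r/|z_k|) for z_k = -5: log(7/5) = 0.3365
Sum over inside zeros: 0.4906.
I(r) = log|p(0)| + (inside sum) = 3.4012 + 0.4906 = 3.8918.
Closed form (all zeros inside, monic): I(r) = n·log(r) = 2·log(7) = 3.8918. ✓

I(r) ≈ 3.8918.


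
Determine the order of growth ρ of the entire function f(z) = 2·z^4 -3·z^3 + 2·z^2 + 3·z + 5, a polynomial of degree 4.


|f(z)| ≤ Σ|c_k|·r^k = O(r^4) as r → ∞. Polynomial growth is O(e^{r^ε}) for every ε > 0 (since r^4/e^{r^ε} → 0), so ρ ≤ ε for all ε > 0, i.e. ρ = 0. Every nonconstant polynomial has order 0.
Therefore ρ = 0.

Order ρ = 0.


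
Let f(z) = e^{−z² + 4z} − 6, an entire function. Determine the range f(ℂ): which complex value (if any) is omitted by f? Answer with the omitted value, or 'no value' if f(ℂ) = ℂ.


Little Picard bounds the complement of f(ℂ) to at most one point.
The exponent g(z) = −z² + 4z is a nonconstant polynomial, hence surjective onto ℂ. So e^{g(z)} takes every value in {e^w : w ∈ ℂ} = ℂ ∖ {0}. Adding -6 shifts the range to ℂ ∖ {-6}. f omits exactly -6.

Omitted value: -6.


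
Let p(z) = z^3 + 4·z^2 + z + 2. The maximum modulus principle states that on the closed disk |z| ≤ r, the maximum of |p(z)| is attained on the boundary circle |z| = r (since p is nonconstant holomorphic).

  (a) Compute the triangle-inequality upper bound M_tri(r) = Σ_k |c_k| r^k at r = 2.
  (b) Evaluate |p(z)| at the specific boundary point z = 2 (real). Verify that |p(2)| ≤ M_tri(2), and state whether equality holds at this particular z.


Coefficients: c_0 = 2, c_1 = 1, c_2 = 4, c_3 = 1. Radius r = 2.
Part (a). Triangle bound: M_tri(r) = Σ_k |c_k| r^k
  = |2|·2^0 + |1|·2^1 + |4|·2^2 + |1|·2^3
  = 2 + 2 + 16 + 8 = 28.
This bounds M(r) := max_{|z|=r} |p(z)| from above; equality holds iff all terms c_k z^k can be made to align in phase at a single z on |z|=r.
Part (b). At z = 2 (real, on the circle |z| = r):
  p(2) = (2)·2^0 + (1)·2^1 + (4)·2^2 + (1)·2^3 = 28.
  |p(2)| = 28.
Since all nonzero coefficients share the same sign, |p(2)| = 28 = M_tri(2); the triangle bound is attained at z = 2, so in fact M(r) = 28.

M_tri(2) = 28; |p(2)| = 28; equality at z=2: yes.


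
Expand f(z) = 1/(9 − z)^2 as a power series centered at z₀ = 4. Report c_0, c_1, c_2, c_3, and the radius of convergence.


Let w = z − z₀, so z = z₀ + w.
Then 9 − z = 9 − (z₀ + w) = (9 − z₀) − w = 5 − w.
f(z) = 1/(5 − w)^2 = (1/(5)^2) · (1 − w/(5))^{−2}.
By the binomial series (1−u)^{−2} = Σ_{n≥0} C(n+1, 1) u^n for |u|<1, with u = w/(5):
  c_n = C(n+1, 1) / (5)^(n+2).
  c_0 = 1/(5)^2 = 1/25.
  c_1 = 2/(5)^3 = 2/125.
  c_2 = 3/(5)^4 = 3/625.
  c_3 = 4/(5)^5 = 4/3125.
The series is valid for |w/d| < 1, i.e. |z − z₀| < |d|.
Radius of convergence: R = |9 − z₀| = |5| = 5 (distance from z₀ to the singularity z = 9).

c_0 = 1/25, c_1 = 2/125, c_2 = 3/625, c_3 = 4/3125; R = 5.


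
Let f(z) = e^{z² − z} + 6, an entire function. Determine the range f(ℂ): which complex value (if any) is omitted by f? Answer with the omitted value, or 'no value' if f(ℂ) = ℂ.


Little Picard bounds the complement of f(ℂ) to at most one point.
The exponent g(z) = z² − z is a nonconstant polynomial, hence surjective onto ℂ. So e^{g(z)} takes every value in {e^w : w ∈ ℂ} = ℂ ∖ {0}. Adding 6 shifts the range to ℂ ∖ {6}. f omits exactly 6.

Omitted value: 6.


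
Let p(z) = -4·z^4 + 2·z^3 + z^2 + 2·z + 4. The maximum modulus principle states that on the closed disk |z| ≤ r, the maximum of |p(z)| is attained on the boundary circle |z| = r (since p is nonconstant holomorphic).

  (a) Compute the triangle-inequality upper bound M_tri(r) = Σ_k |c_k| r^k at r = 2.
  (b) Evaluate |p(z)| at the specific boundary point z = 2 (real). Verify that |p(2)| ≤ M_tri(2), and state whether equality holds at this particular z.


Coefficients: c_0 = 4, c_1 = 2, c_2 = 1, c_3 = 2, c_4 = -4. Radius r = 2.
Part (a). Triangle bound: M_tri(r) = Σ_k |c_k| r^k
  = |4|·2^0 + |2|·2^1 + |1|·2^2 + |2|·2^3 + |-4|·2^4
  = 4 + 4 + 4 + 16 + 64 = 92.
This bounds M(r) := max_{|z|=r} |p(z)| from above; equality holds iff all terms c_k z^k can be made to align in phase at a single z on |z|=r.
Part (b). At z = 2 (real, on the circle |z| = r):
  p(2) = (4)·2^0 + (2)·2^1 + (1)·2^2 + (2)·2^3 + (-4)·2^4 = -36.
  |p(2)| = 36.
Check: |p(2)| = 36 ≤ 92 = M_tri(2). ✓ Equality does not hold at z = 2 (the coefficients have mixed signs, so the terms do not all align in phase there).

M_tri(2) = 92; |p(2)| = 36; equality at z=2: no.


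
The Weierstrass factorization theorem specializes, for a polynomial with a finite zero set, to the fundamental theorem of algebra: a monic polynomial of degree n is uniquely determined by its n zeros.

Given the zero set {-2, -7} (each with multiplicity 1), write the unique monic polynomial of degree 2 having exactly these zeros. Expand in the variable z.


The polynomial is p(z) = ∏_{α ∈ S} (z − α), where S = {-2, -7}.
Expanding the product yields: p(z) = z^2 + 9·z + 14.
The resulting polynomial has degree 2 and real coefficients as required.

p(z) = z^2 + 9·z + 14.


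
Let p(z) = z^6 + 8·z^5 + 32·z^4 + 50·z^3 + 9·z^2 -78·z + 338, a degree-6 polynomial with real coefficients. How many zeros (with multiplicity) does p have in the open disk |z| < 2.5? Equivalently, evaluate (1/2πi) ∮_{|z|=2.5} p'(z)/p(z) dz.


The zeros of p are: (-2 + 3i), (-2 - 3i), (1 + 1i), (1 - 1i), (-3 + 2i), (-3 - 2i).
Their magnitudes are: 3.606, 3.606, 1.414, 1.414, 3.606, 3.606.
Zeros with |z| < R = 2.5: (1 + 1i), (1 - 1i).
Count = 2.
By the argument principle, (1/2πi) ∮_{|z|=R} p'(z)/p(z) dz equals exactly this count.

Number of zeros inside |z| < 2.5: 2.


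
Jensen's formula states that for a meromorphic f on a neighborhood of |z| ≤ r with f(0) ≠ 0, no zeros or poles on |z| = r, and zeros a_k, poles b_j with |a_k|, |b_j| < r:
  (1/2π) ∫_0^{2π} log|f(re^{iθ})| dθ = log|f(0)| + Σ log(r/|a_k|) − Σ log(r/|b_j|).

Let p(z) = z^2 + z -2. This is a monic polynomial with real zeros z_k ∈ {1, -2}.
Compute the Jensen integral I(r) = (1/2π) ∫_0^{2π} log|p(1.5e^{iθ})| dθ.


Zeros: -2, 1; r = 1.5.
Inside |z| < r: 1. Outside (|z| ≥ r): -2.
p(0) = -2, so log|p(0)| = log(2) = 0.6931.
Apply Jensen: I(r) = log|p(0)| + Σ_k log(r/|z_k|), summed over zeros inside |z| < r.
  log(r/|z_k|) for z_k = 1: log(1.5/1) = 0.4055
  Outside zeros (-2) contribute nothing to the Jensen sum.
Sum over inside zeros: 0.4055.
I(r) = log|p(0)| + (inside sum) = 0.6931 + 0.4055 = 1.0986.
Note: since some zeros are outside |z| ≤ r, the simplified n·log(r) form does NOT apply — only the inside zeros contribute.

I(r) ≈ 1.0986.


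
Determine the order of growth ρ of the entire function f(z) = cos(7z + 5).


cos(w) is a linear combination of e^{iw} and e^{−iw} (or e^w, e^{−w} in the hyperbolic case), so |cos(w)| ≤ e^{|w|}. With w = 7z + 5, |w| ≤ 7|z| + 5 = 7r + 5 on |z| = r, giving M(r) ≤ e^{7r + 5}, so ρ ≤ 1. On a suitable ray (z = it for sin/cos; z = t for sinh/cosh, t real → ∞), |cos(7z + 5)| grows like e^{7|t|}/2, so ρ ≥ 1. Hence ρ = 1.
Therefore ρ = 1.

Order ρ = 1.


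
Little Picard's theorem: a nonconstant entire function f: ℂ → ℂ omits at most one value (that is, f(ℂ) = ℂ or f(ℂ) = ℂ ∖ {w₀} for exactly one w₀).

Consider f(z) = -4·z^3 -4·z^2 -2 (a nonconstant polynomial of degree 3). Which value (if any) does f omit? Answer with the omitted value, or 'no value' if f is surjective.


Little Picard bounds the complement of f(ℂ) to at most one point.
For every w ∈ ℂ, the equation p(z) − w = 0 is a nonconstant polynomial in z and hence has at least one root by the fundamental theorem of algebra. So p is surjective onto ℂ, omitting no value.

Omitted value: no value.


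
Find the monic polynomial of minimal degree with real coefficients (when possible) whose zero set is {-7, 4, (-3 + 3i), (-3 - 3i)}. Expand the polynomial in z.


The polynomial is p(z) = ∏_{α ∈ S} (z − α), where S = {-7, 4, (-3 + 3i), (-3 - 3i)}.
Expanding the product yields: p(z) = z^4 + 9·z^3 + 8·z^2 -114·z -504.
Note conjugate pairs combine to real quadratics: (z − (-3+3i))(z − (-3−3i)) = z² + 6z + 18.
The resulting polynomial has degree 4 and real coefficients as required.

p(z) = z^4 + 9·z^3 + 8·z^2 -114·z -504.


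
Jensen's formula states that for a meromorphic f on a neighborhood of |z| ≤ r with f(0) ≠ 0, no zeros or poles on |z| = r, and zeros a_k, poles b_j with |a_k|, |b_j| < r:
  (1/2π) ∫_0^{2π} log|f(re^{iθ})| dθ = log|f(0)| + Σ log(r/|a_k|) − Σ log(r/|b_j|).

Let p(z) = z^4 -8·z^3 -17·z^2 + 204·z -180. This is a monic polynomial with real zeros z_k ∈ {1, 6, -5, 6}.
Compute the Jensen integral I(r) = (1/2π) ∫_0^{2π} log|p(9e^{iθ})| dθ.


Zeros: -5, 1, 6, 6; r = 9.
Inside |z| < r: -5, 1, 6, 6. Outside (|z| ≥ r): ∅.
p(0) = -180, so log|p(0)| = log(180) = 5.1930.
Apply Jensen: I(r) = log|p(0)| + Σ_k log(r/|z_k|), summed over zeros inside |z| < r.
  log(r/|z_k|) for z_k = 1: log(9/1) = 2.1972
  log(r/|z_k|) for z_k = 6: log(9/6) = 0.4055
  log(r/|z_k|) for z_k = -5: log(9/5) = 0.5878
  log(r/|z_k|) for z_k = 6: log(9/6) = 0.4055
Sum over inside zeros: 3.5959.
I(r) = log|p(0)| + (inside sum) = 5.1930 + 3.5959 = 8.7889.
Closed form (all zeros inside, monic): I(r) = n·log(r) = 4·log(9) = 8.7889. ✓

I(r) ≈ 8.7889.


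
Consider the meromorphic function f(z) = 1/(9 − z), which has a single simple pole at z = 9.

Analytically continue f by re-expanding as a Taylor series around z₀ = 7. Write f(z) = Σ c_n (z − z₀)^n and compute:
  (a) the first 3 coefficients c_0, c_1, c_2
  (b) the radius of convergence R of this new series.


Let w = z − z₀, so z = z₀ + w.
Then 9 − z = 9 − (z₀ + w) = (9 − z₀) − w = 2 − w.
f(z) = 1/(2 − w) = (1/(2)) · 1/(1 − w/(2)) = Σ_{n≥0} w^n / (2)^(n+1).
So c_n = 1/(2)^(n+1):
  c_0 = 1/(2)^1 = 1/2.
  c_1 = 1/(2)^2 = 1/4.
  c_2 = 1/(2)^3 = 1/8.
The series is valid for |w/d| < 1, i.e. |z − z₀| < |d|.
Radius of convergence: R = |9 − z₀| = |2| = 2 (distance from z₀ to the singularity z = 9).

c_0 = 1/2, c_1 = 1/4, c_2 = 1/8; R = 2.


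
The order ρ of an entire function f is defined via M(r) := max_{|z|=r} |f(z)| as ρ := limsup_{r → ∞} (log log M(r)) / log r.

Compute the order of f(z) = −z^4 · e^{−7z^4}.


M(r) = max_{|z|=r} |-1|·|z|^4·|e^{−7z^4}| = 1·r^4 · e^{7r^4} (the factors attain their maxima compatibly on |z|=r). Then log M(r) = log 1 + 4·log r + 7r^4, dominated by the last term, so log log M(r) ~ 4·log r. The polynomial factor -1z^4 contributes only a log r term and does not affect the order. ρ = 4.
Therefore ρ = 4.

Order ρ = 4.


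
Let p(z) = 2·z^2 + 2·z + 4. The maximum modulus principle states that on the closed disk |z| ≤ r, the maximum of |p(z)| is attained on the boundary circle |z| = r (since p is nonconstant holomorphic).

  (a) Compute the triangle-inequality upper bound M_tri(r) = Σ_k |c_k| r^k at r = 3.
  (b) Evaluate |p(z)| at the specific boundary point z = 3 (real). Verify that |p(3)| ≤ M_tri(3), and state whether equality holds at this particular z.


Coefficients: c_0 = 4, c_1 = 2, c_2 = 2. Radius r = 3.
Part (a). Triangle bound: M_tri(r) = Σ_k |c_k| r^k
  = |4|·3^0 + |2|·3^1 + |2|·3^2
  = 4 + 6 + 18 = 28.
This bounds M(r) := max_{|z|=r} |p(z)| from above; equality holds iff all terms c_k z^k can be made to align in phase at a single z on |z|=r.
Part (b). At z = 3 (real, on the circle |z| = r):
  p(3) = (4)·3^0 + (2)·3^1 + (2)·3^2 = 28.
  |p(3)| = 28.
Since all nonzero coefficients share the same sign, |p(3)| = 28 = M_tri(3); the triangle bound is attained at z = 3, so in fact M(r) = 28.

M_tri(3) = 28; |p(3)| = 28; equality at z=3: yes.


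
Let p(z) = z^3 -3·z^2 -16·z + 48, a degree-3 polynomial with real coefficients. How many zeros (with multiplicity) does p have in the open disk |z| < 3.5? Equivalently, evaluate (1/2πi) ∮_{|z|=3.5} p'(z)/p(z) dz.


The zeros of p are: 4, 3, -4.
Their magnitudes are: 4, 3, 4.
Zeros with |z| < R = 3.5: 3.
Count = 1.
By the argument principle, (1/2πi) ∮_{|z|=R} p'(z)/p(z) dz equals exactly this count.

Number of zeros inside |z| < 3.5: 1.


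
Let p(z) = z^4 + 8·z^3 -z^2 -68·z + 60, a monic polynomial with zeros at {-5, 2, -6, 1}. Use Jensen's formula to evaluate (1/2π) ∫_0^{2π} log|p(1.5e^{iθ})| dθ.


Zeros: -6, -5, 1, 2; r = 1.5.
Inside |z| < r: 1. Outside (|z| ≥ r): -6, -5, 2.
p(0) = 60, so log|p(0)| = log(60) = 4.0943.
Apply Jensen: I(r) = log|p(0)| + Σ_k log(r/|z_k|), summed over zeros inside |z| < r.
  log(r/|z_k|) for z_k = 1: log(1.5/1) = 0.4055
  Outside zeros (-6, -5, 2) contribute nothing to the Jensen sum.
Sum over inside zeros: 0.4055.
I(r) = log|p(0)| + (inside sum) = 4.0943 + 0.4055 = 4.4998.
Note: since some zeros are outside |z| ≤ r, the simplified n·log(r) form does NOT apply — only the inside zeros contribute.

I(r) ≈ 4.4998.


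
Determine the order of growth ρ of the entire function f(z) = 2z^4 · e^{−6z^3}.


M(r) = max_{|z|=r} |2|·|z|^4·|e^{−6z^3}| = 2·r^4 · e^{6r^3} (the factors attain their maxima compatibly on |z|=r). Then log M(r) = log 2 + 4·log r + 6r^3, dominated by the last term, so log log M(r) ~ 3·log r. The polynomial factor 2z^4 contributes only a log r term and does not affect the order. ρ = 3.
Therefore ρ = 3.

Order ρ = 3.
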